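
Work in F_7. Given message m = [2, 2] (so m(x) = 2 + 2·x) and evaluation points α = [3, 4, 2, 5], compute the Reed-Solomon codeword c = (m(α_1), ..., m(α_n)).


c = [1, 3, 6, 5]

Message polynomial: m(x) = 2 + 2·x (mod 7).
For each evaluation point α_i, compute m(α_i) mod 7:
  α_1 = 3: Horner steps 2 → 1, so m(3) = 1.
  α_2 = 4: Horner steps 2 → 3, so m(4) = 3.
  α_3 = 2: Horner steps 2 → 6, so m(2) = 6.
  α_4 = 5: Horner steps 2 → 5, so m(5) = 5.
Codeword c = [1, 3, 6, 5] ∈ F_7^4.


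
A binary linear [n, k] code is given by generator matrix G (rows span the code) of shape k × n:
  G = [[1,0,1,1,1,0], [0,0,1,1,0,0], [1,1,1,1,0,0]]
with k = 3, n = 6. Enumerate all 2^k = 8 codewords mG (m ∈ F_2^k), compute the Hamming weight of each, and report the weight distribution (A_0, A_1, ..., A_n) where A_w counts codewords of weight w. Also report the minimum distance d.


Weight distribution: A_0 = 1, A_2 = 4, A_4 = 3. Minimum distance d = 2.

Enumerate all 2^3 = 8 messages m ∈ F_2^3.
For each, compute codeword c = mG in F_2^6, then tally its weight.
  m = 000 → c = 000000, weight = 0.
  m = 100 → c = 101110, weight = 4.
  m = 010 → c = 001100, weight = 2.
  m = 110 → c = 100010, weight = 2.
  m = 001 → c = 111100, weight = 4.
  m = 101 → c = 010010, weight = 2.
  m = 011 → c = 110000, weight = 2.
  m = 111 → c = 011110, weight = 4.
Tally weights:
  weight 0: 1 codewords.
  weight 2: 4 codewords.
  weight 4: 3 codewords.
Minimum distance d = smallest w > 0 with A_w > 0 = 2.
Sanity: Σ A_w = 8 = 2^3 = 8 ✓.


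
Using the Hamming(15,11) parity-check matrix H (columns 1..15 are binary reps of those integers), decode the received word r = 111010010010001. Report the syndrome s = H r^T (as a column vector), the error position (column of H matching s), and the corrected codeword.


s = (1, 0, 0, 1)^T, error position = 9, corrected codeword c = 111010011010001

Compute s = H r^T mod 2 one row at a time:
  s_1 = 1 + 0 + 0 + 1 + 0 + 0 + 0 + 1 = 3 ≡ 1 (mod 2).
  s_2 = 0 + 1 + 0 + 0 + 0 + 0 + 0 + 1 = 2 ≡ 0 (mod 2).
  s_3 = 1 + 1 + 0 + 0 + 0 + 1 + 0 + 1 = 4 ≡ 0 (mod 2).
  s_4 = 1 + 1 + 1 + 0 + 0 + 1 + 0 + 1 = 5 ≡ 1 (mod 2).
s = (1, 0, 0, 1)^T — this equals column 9 of H (binary 1001), so error is at position 9.
Correct: flip bit 9 of r = 111010010010001 to get c = 111010011010001.


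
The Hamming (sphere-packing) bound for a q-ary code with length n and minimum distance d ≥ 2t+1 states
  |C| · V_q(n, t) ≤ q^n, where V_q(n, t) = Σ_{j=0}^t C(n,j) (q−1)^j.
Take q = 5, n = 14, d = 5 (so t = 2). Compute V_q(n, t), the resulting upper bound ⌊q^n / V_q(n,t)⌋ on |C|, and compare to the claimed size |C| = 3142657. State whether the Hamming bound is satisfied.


V_q(n, t) = 1513, q^n = 6103515625, Hamming bound = 4034048, |C| = 3142657 ≤ bound (satisfied).

Step 1: Compute V_q(n, t) = Σ_{j=0}^2 C(n, j) (q−1)^j.
  j = 0: C(14,0)·(4)^0 = 1·1 = 1.
  j = 1: C(14,1)·(4)^1 = 14·4 = 56.
  j = 2: C(14,2)·(4)^2 = 91·16 = 1456.
  V_q(n, t) = 1 + 56 + 1456 = 1513.
Step 2: q^n = 5^14 = 6103515625.
Step 3: Hamming bound ⌊q^n / V_q(n,t)⌋ = ⌊6103515625/1513⌋ = 4034048.
Step 4: Compare |C| = 3142657 to 4034048: satisfied.
The claimed |C| lies below the Hamming bound.


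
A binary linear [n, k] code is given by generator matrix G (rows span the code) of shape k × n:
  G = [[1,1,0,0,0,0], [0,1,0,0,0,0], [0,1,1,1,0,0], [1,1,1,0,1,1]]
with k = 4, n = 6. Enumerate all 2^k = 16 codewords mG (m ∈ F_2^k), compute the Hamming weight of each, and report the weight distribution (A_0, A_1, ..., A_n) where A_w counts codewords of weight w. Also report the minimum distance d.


Weight distribution: A_0 = 1, A_1 = 2, A_2 = 2, A_3 = 4, A_4 = 5, A_5 = 2. Minimum distance d = 1.

Enumerate all 2^4 = 16 messages m ∈ F_2^4.
For each, compute codeword c = mG in F_2^6, then tally its weight.
  m = 0000 → c = 000000, weight = 0.
  m = 1000 → c = 110000, weight = 2.
  m = 0100 → c = 010000, weight = 1.
  m = 1100 → c = 100000, weight = 1.
  m = 0010 → c = 011100, weight = 3.
  m = 1010 → c = 101100, weight = 3.
  m = 0110 → c = 001100, weight = 2.
  m = 1110 → c = 111100, weight = 4.
  m = 0001 → c = 111011, weight = 5.
  m = 1001 → c = 001011, weight = 3.
  m = 0101 → c = 101011, weight = 4.
  m = 1101 → c = 011011, weight = 4.
  m = 0011 → c = 100111, weight = 4.
  m = 1011 → c = 010111, weight = 4.
  m = 0111 → c = 110111, weight = 5.
  m = 1111 → c = 000111, weight = 3.
Tally weights:
  weight 0: 1 codewords.
  weight 1: 2 codewords.
  weight 2: 2 codewords.
  weight 3: 4 codewords.
  weight 4: 5 codewords.
  weight 5: 2 codewords.
Minimum distance d = smallest w > 0 with A_w > 0 = 1.
Sanity: Σ A_w = 16 = 2^4 = 16 ✓.


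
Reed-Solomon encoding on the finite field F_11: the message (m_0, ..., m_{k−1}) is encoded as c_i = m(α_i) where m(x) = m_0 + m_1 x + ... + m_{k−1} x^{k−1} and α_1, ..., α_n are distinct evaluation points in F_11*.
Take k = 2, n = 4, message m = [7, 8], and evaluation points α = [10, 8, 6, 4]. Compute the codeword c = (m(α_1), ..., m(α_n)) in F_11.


c = [10, 5, 0, 6]

Message polynomial: m(x) = 7 + 8·x (mod 11).
For each evaluation point α_i, compute m(α_i) mod 11:
  α_1 = 10: Horner steps 8 → 10, so m(10) = 10.
  α_2 = 8: Horner steps 8 → 5, so m(8) = 5.
  α_3 = 6: Horner steps 8 → 0, so m(6) = 0.
  α_4 = 4: Horner steps 8 → 6, so m(4) = 6.
Codeword c = [10, 5, 0, 6] ∈ F_11^4.


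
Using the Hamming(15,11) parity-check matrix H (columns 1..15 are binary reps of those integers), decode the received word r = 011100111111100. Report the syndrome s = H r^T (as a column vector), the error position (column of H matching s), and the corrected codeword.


s = (0, 0, 1, 1)^T, error position = 3, corrected codeword c = 010100111111100

Compute s = H r^T mod 2 one row at a time:
  s_1 = 1 + 1 + 1 + 1 + 1 + 1 + 0 + 0 = 6 ≡ 0 (mod 2).
  s_2 = 1 + 0 + 0 + 1 + 1 + 1 + 0 + 0 = 4 ≡ 0 (mod 2).
  s_3 = 1 + 1 + 0 + 1 + 1 + 1 + 0 + 0 = 5 ≡ 1 (mod 2).
  s_4 = 0 + 1 + 0 + 1 + 1 + 1 + 1 + 0 = 5 ≡ 1 (mod 2).
s = (0, 0, 1, 1)^T — this equals column 3 of H (binary 0011), so error is at position 3.
Correct: flip bit 3 of r = 011100111111100 to get c = 010100111111100.


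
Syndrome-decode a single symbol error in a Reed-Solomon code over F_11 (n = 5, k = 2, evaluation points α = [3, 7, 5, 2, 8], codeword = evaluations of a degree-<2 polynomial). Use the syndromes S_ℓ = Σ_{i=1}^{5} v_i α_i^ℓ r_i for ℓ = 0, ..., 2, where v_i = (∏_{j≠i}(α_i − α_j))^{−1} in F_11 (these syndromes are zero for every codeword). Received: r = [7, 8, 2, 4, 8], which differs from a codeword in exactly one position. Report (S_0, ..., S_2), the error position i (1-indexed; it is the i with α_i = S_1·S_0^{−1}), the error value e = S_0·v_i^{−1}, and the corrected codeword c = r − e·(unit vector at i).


S = (4, 10, 3), error at position 5, error magnitude e = 8, c = [7, 8, 2, 4, 0].

Step 1: column multipliers v_i = (∏_{j≠i}(α_i − α_j))^{−1} mod 11.
  i = 1 (α = 3): (3−7)(3−5)(3−2)(3−8) = (−4)·(−2)·1·(−5) = −40 ≡ 4, so v_1 = 4^{−1} = 3 (mod 11).
  i = 2 (α = 7): (7−3)(7−5)(7−2)(7−8) = 4·2·5·(−1) = −40 ≡ 4, so v_2 = 4^{−1} = 3 (mod 11).
  i = 3 (α = 5): (5−3)(5−7)(5−2)(5−8) = 2·(−2)·3·(−3) = 36 ≡ 3, so v_3 = 3^{−1} = 4 (mod 11).
  i = 4 (α = 2): (2−3)(2−7)(2−5)(2−8) = (−1)·(−5)·(−3)·(−6) = 90 ≡ 2, so v_4 = 2^{−1} = 6 (mod 11).
  i = 5 (α = 8): (8−3)(8−7)(8−5)(8−2) = 5·1·3·6 = 90 ≡ 2, so v_5 = 2^{−1} = 6 (mod 11).
  v = [3, 3, 4, 6, 6].
Step 2: syndromes of r = [7, 8, 2, 4, 8] (all sums mod 11).
  S_0 = Σ v_i r_i = 3·7 + 3·8 + 4·2 + 6·4 + 6·8 = 125 ≡ 4.
  S_1 = Σ v_i α_i r_i = 3·3·7 + 3·7·8 + 4·5·2 + 6·2·4 + 6·8·8 = 703 ≡ 10.
  α_i^2 mod 11 = [9, 5, 3, 4, 9].
  S_2 = Σ v_i α_i^2 r_i = 3·9·7 + 3·5·8 + 4·3·2 + 6·4·4 + 6·9·8 = 861 ≡ 3.
  S = (4, 10, 3) ≠ 0, so r is not a codeword (an error is present).
Step 3: locate the error. For a single error e at position i, S_ℓ = v_i·e·α_i^ℓ, so α_err = S_1/S_0.
  S_0^{−1} = 4^{−1} = 3 (mod 11), so α_err = 10·3 = 30 ≡ 8 = α_5. Error position i = 5.
  Consistency check: S_2/S_1 = 3·10 = 30 ≡ 8 = α_err ✓ (single-error assumption holds).
Step 4: error magnitude e = S_0/v_5 = S_0·∏_{j≠5}(α_5 − α_j) = 4·2 = 8 ≡ 8 (mod 11).
Step 5: correct position 5: c_5 = r_5 − e = 8 − 8 ≡ 0 (mod 11). Hence c = [7, 8, 2, 4, 0].
  Check: interpolating c through the α_i gives m(x) = 9 + 3·x (degree < 2) with m(α_i) = c_i for every i, so c is indeed a codeword.


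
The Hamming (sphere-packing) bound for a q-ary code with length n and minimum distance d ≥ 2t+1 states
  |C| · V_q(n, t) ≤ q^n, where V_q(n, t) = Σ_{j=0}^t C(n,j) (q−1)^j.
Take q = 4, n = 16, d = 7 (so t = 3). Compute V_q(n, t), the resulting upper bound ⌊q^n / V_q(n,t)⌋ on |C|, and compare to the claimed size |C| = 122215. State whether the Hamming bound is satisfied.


V_q(n, t) = 16249, q^n = 4294967296, Hamming bound = 264321, |C| = 122215 ≤ bound (satisfied).

Step 1: Compute V_q(n, t) = Σ_{j=0}^3 C(n, j) (q−1)^j.
  j = 0: C(16,0)·(3)^0 = 1·1 = 1.
  j = 1: C(16,1)·(3)^1 = 16·3 = 48.
  j = 2: C(16,2)·(3)^2 = 120·9 = 1080.
  j = 3: C(16,3)·(3)^3 = 560·27 = 15120.
  V_q(n, t) = 1 + 48 + 1080 + 15120 = 16249.
Step 2: q^n = 4^16 = 4294967296.
Step 3: Hamming bound ⌊q^n / V_q(n,t)⌋ = ⌊4294967296/16249⌋ = 264321.
Step 4: Compare |C| = 122215 to 264321: satisfied.
The claimed |C| lies below the Hamming bound.


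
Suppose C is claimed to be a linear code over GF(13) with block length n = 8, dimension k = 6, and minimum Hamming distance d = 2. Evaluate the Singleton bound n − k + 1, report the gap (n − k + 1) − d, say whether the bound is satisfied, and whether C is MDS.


Singleton RHS = n − k + 1 = 3, slack = 1, bound satisfied, not MDS.

Singleton bound: d ≤ n − k + 1.
Here n = 8, k = 6, so n − k + 1 = 3.
Given d = 2, check d ≤ 3: YES.
Slack = (n − k + 1) − d = 1.
The code is NOT MDS (slack = 1 > 0).
Description: the claimed parameters are [8, 6, 2]_13; such a code would be non-MDS.


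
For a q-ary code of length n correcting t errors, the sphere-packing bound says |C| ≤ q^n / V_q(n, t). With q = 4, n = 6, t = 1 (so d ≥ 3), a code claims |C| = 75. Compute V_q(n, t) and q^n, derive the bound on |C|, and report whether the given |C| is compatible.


V_q(n, t) = 19, q^n = 4096, Hamming bound = 215, |C| = 75 ≤ bound (satisfied).

Step 1: Compute V_q(n, t) = Σ_{j=0}^1 C(n, j) (q−1)^j.
  j = 0: C(6,0)·(3)^0 = 1·1 = 1.
  j = 1: C(6,1)·(3)^1 = 6·3 = 18.
  V_q(n, t) = 1 + 18 = 19.
Step 2: q^n = 4^6 = 4096.
Step 3: Hamming bound ⌊q^n / V_q(n,t)⌋ = ⌊4096/19⌋ = 215.
Step 4: Compare |C| = 75 to 215: satisfied.
The claimed |C| lies below the Hamming bound.


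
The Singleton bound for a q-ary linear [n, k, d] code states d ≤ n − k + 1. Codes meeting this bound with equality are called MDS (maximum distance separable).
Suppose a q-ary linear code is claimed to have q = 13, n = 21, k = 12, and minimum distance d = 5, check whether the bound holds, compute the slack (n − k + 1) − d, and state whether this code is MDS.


Singleton RHS = n − k + 1 = 10, slack = 5, bound satisfied, not MDS.

Singleton bound: d ≤ n − k + 1.
Here n = 21, k = 12, so n − k + 1 = 10.
Given d = 5, check d ≤ 10: YES.
Slack = (n − k + 1) − d = 5.
The code is NOT MDS (slack = 5 > 0).
Description: the claimed parameters are [21, 12, 5]_13; such a code would be non-MDS.


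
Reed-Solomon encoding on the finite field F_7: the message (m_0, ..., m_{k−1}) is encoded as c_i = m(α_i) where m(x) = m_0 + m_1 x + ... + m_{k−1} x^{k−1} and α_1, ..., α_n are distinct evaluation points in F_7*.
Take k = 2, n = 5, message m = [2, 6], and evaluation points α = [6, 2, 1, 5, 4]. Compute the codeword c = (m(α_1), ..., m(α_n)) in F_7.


c = [3, 0, 1, 4, 5]

Message polynomial: m(x) = 2 + 6·x (mod 7).
For each evaluation point α_i, compute m(α_i) mod 7:
  α_1 = 6: Horner steps 6 → 3, so m(6) = 3.
  α_2 = 2: Horner steps 6 → 0, so m(2) = 0.
  α_3 = 1: Horner steps 6 → 1, so m(1) = 1.
  α_4 = 5: Horner steps 6 → 4, so m(5) = 4.
  α_5 = 4: Horner steps 6 → 5, so m(4) = 5.
Codeword c = [3, 0, 1, 4, 5] ∈ F_7^5.


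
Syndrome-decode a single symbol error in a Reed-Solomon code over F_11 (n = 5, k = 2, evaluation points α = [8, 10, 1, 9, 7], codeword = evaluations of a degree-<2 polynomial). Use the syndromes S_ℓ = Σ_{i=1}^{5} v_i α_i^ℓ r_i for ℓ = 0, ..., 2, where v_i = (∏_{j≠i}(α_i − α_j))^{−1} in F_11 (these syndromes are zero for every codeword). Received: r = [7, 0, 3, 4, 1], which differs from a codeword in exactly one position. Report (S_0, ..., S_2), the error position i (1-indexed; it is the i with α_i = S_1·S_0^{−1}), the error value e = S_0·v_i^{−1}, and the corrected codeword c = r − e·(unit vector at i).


S = (7, 1, 8), error at position 1, error magnitude e = 10, c = [8, 0, 3, 4, 1].

Step 1: column multipliers v_i = (∏_{j≠i}(α_i − α_j))^{−1} mod 11.
  i = 1 (α = 8): (8−10)(8−1)(8−9)(8−7) = (−2)·7·(−1)·1 = 14 ≡ 3, so v_1 = 3^{−1} = 4 (mod 11).
  i = 2 (α = 10): (10−8)(10−1)(10−9)(10−7) = 2·9·1·3 = 54 ≡ 10, so v_2 = 10^{−1} = 10 (mod 11).
  i = 3 (α = 1): (1−8)(1−10)(1−9)(1−7) = (−7)·(−9)·(−8)·(−6) = 3024 ≡ 10, so v_3 = 10^{−1} = 10 (mod 11).
  i = 4 (α = 9): (9−8)(9−10)(9−1)(9−7) = 1·(−1)·8·2 = −16 ≡ 6, so v_4 = 6^{−1} = 2 (mod 11).
  i = 5 (α = 7): (7−8)(7−10)(7−1)(7−9) = (−1)·(−3)·6·(−2) = −36 ≡ 8, so v_5 = 8^{−1} = 7 (mod 11).
  v = [4, 10, 10, 2, 7].
Step 2: syndromes of r = [7, 0, 3, 4, 1] (all sums mod 11).
  S_0 = Σ v_i r_i = 4·7 + 10·0 + 10·3 + 2·4 + 7·1 = 73 ≡ 7.
  S_1 = Σ v_i α_i r_i = 4·8·7 + 10·10·0 + 10·1·3 + 2·9·4 + 7·7·1 = 375 ≡ 1.
  α_i^2 mod 11 = [9, 1, 1, 4, 5].
  S_2 = Σ v_i α_i^2 r_i = 4·9·7 + 10·1·0 + 10·1·3 + 2·4·4 + 7·5·1 = 349 ≡ 8.
  S = (7, 1, 8) ≠ 0, so r is not a codeword (an error is present).
Step 3: locate the error. For a single error e at position i, S_ℓ = v_i·e·α_i^ℓ, so α_err = S_1/S_0.
  S_0^{−1} = 7^{−1} = 8 (mod 11), so α_err = 1·8 = 8 ≡ 8 = α_1. Error position i = 1.
  Consistency check: S_2/S_1 = 8·1 = 8 ≡ 8 = α_err ✓ (single-error assumption holds).
Step 4: error magnitude e = S_0/v_1 = S_0·∏_{j≠1}(α_1 − α_j) = 7·3 = 21 ≡ 10 (mod 11).
Step 5: correct position 1: c_1 = r_1 − e = 7 − 10 ≡ 8 (mod 11). Hence c = [8, 0, 3, 4, 1].
  Check: interpolating c through the α_i gives m(x) = 7 + 7·x (degree < 2) with m(α_i) = c_i for every i, so c is indeed a codeword.


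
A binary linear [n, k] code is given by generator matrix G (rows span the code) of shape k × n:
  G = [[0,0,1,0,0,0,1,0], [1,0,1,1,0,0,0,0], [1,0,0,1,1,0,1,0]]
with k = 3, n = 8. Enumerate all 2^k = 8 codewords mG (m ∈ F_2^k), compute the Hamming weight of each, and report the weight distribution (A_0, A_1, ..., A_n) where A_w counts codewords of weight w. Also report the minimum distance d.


Weight distribution: A_0 = 1, A_1 = 1, A_2 = 1, A_3 = 3, A_4 = 2. Minimum distance d = 1.

Enumerate all 2^3 = 8 messages m ∈ F_2^3.
For each, compute codeword c = mG in F_2^8, then tally its weight.
  m = 000 → c = 00000000, weight = 0.
  m = 100 → c = 00100010, weight = 2.
  m = 010 → c = 10110000, weight = 3.
  m = 110 → c = 10010010, weight = 3.
  m = 001 → c = 10011010, weight = 4.
  m = 101 → c = 10111000, weight = 4.
  m = 011 → c = 00101010, weight = 3.
  m = 111 → c = 00001000, weight = 1.
Tally weights:
  weight 0: 1 codewords.
  weight 1: 1 codewords.
  weight 2: 1 codewords.
  weight 3: 3 codewords.
  weight 4: 2 codewords.
Minimum distance d = smallest w > 0 with A_w > 0 = 1.
Sanity: Σ A_w = 8 = 2^3 = 8 ✓.


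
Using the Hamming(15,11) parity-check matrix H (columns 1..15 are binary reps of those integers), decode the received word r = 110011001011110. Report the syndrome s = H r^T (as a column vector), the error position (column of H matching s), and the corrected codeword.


s = (1, 1, 0, 1)^T, error position = 13, corrected codeword c = 110011001011010

Compute s = H r^T mod 2 one row at a time:
  s_1 = 0 + 1 + 0 + 1 + 1 + 1 + 1 + 0 = 5 ≡ 1 (mod 2).
  s_2 = 0 + 1 + 1 + 0 + 1 + 1 + 1 + 0 = 5 ≡ 1 (mod 2).
  s_3 = 1 + 0 + 1 + 0 + 0 + 1 + 1 + 0 = 4 ≡ 0 (mod 2).
  s_4 = 1 + 0 + 1 + 0 + 1 + 1 + 1 + 0 = 5 ≡ 1 (mod 2).
s = (1, 1, 0, 1)^T — this equals column 13 of H (binary 1101), so error is at position 13.
Correct: flip bit 13 of r = 110011001011110 to get c = 110011001011010.


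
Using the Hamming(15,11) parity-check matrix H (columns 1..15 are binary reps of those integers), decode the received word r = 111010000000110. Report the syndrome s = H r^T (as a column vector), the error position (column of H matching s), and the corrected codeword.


s = (0, 1, 1, 0)^T, error position = 6, corrected codeword c = 111011000000110

Compute s = H r^T mod 2 one row at a time:
  s_1 = 0 + 0 + 0 + 0 + 0 + 1 + 1 + 0 = 2 ≡ 0 (mod 2).
  s_2 = 0 + 1 + 0 + 0 + 0 + 1 + 1 + 0 = 3 ≡ 1 (mod 2).
  s_3 = 1 + 1 + 0 + 0 + 0 + 0 + 1 + 0 = 3 ≡ 1 (mod 2).
  s_4 = 1 + 1 + 1 + 0 + 0 + 0 + 1 + 0 = 4 ≡ 0 (mod 2).
s = (0, 1, 1, 0)^T — this equals column 6 of H (binary 0110), so error is at position 6.
Correct: flip bit 6 of r = 111010000000110 to get c = 111011000000110.


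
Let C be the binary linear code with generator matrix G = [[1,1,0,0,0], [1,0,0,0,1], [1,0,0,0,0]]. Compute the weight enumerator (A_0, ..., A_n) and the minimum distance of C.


Weight distribution: A_0 = 1, A_1 = 3, A_2 = 3, A_3 = 1. Minimum distance d = 1.

Enumerate all 2^3 = 8 messages m ∈ F_2^3.
For each, compute codeword c = mG in F_2^5, then tally its weight.
  m = 000 → c = 00000, weight = 0.
  m = 100 → c = 11000, weight = 2.
  m = 010 → c = 10001, weight = 2.
  m = 110 → c = 01001, weight = 2.
  m = 001 → c = 10000, weight = 1.
  m = 101 → c = 01000, weight = 1.
  m = 011 → c = 00001, weight = 1.
  m = 111 → c = 11001, weight = 3.
Tally weights:
  weight 0: 1 codewords.
  weight 1: 3 codewords.
  weight 2: 3 codewords.
  weight 3: 1 codewords.
Minimum distance d = smallest w > 0 with A_w > 0 = 1.
Sanity: Σ A_w = 8 = 2^3 = 8 ✓.


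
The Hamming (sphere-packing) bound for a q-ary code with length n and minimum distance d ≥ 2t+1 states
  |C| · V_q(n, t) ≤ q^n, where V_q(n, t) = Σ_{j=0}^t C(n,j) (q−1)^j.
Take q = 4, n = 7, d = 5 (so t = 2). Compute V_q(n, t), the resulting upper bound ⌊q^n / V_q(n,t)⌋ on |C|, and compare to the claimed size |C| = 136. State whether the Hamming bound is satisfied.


V_q(n, t) = 211, q^n = 16384, Hamming bound = 77, |C| = 136 > bound (violated).

Step 1: Compute V_q(n, t) = Σ_{j=0}^2 C(n, j) (q−1)^j.
  j = 0: C(7,0)·(3)^0 = 1·1 = 1.
  j = 1: C(7,1)·(3)^1 = 7·3 = 21.
  j = 2: C(7,2)·(3)^2 = 21·9 = 189.
  V_q(n, t) = 1 + 21 + 189 = 211.
Step 2: q^n = 4^7 = 16384.
Step 3: Hamming bound ⌊q^n / V_q(n,t)⌋ = ⌊16384/211⌋ = 77.
Step 4: Compare |C| = 136 to 77: violated.
The claimed |C| lies above the Hamming bound, so no 4-ary code of length 7 with d ≥ 5 can have 136 codewords.


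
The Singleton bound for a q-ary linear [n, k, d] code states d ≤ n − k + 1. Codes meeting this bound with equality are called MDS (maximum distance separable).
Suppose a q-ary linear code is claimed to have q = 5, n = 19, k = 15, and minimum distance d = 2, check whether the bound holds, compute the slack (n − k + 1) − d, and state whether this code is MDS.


Singleton RHS = n − k + 1 = 5, slack = 3, bound satisfied, not MDS.

Singleton bound: d ≤ n − k + 1.
Here n = 19, k = 15, so n − k + 1 = 5.
Given d = 2, check d ≤ 5: YES.
Slack = (n − k + 1) − d = 3.
The code is NOT MDS (slack = 3 > 0).
Description: the claimed parameters are [19, 15, 2]_5; such a code would be non-MDS.


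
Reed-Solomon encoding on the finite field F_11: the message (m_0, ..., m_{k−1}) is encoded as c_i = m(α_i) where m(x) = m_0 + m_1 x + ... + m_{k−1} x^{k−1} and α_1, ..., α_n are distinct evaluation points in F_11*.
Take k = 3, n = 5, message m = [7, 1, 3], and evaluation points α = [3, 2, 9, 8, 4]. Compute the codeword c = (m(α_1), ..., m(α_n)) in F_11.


c = [4, 10, 6, 9, 4]

Message polynomial: m(x) = 7 + 1·x + 3·x^2 (mod 11).
For each evaluation point α_i, compute m(α_i) mod 11:
  α_1 = 3: Horner steps 3 → 10 → 4, so m(3) = 4.
  α_2 = 2: Horner steps 3 → 7 → 10, so m(2) = 10.
  α_3 = 9: Horner steps 3 → 6 → 6, so m(9) = 6.
  α_4 = 8: Horner steps 3 → 3 → 9, so m(8) = 9.
  α_5 = 4: Horner steps 3 → 2 → 4, so m(4) = 4.
Codeword c = [4, 10, 6, 9, 4] ∈ F_11^5.


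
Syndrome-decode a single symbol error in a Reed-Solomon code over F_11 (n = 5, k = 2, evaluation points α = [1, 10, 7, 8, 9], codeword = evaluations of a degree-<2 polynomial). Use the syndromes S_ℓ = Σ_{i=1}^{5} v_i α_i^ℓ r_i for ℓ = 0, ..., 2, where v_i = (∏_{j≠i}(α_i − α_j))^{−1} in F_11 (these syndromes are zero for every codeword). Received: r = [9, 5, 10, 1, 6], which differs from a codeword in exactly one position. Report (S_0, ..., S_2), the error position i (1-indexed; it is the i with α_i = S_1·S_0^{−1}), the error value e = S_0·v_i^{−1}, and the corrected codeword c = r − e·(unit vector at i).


S = (6, 10, 2), error at position 5, error magnitude e = 3, c = [9, 5, 10, 1, 3].

Step 1: column multipliers v_i = (∏_{j≠i}(α_i − α_j))^{−1} mod 11.
  i = 1 (α = 1): (1−10)(1−7)(1−8)(1−9) = (−9)·(−6)·(−7)·(−8) = 3024 ≡ 10, so v_1 = 10^{−1} = 10 (mod 11).
  i = 2 (α = 10): (10−1)(10−7)(10−8)(10−9) = 9·3·2·1 = 54 ≡ 10, so v_2 = 10^{−1} = 10 (mod 11).
  i = 3 (α = 7): (7−1)(7−10)(7−8)(7−9) = 6·(−3)·(−1)·(−2) = −36 ≡ 8, so v_3 = 8^{−1} = 7 (mod 11).
  i = 4 (α = 8): (8−1)(8−10)(8−7)(8−9) = 7·(−2)·1·(−1) = 14 ≡ 3, so v_4 = 3^{−1} = 4 (mod 11).
  i = 5 (α = 9): (9−1)(9−10)(9−7)(9−8) = 8·(−1)·2·1 = −16 ≡ 6, so v_5 = 6^{−1} = 2 (mod 11).
  v = [10, 10, 7, 4, 2].
Step 2: syndromes of r = [9, 5, 10, 1, 6] (all sums mod 11).
  S_0 = Σ v_i r_i = 10·9 + 10·5 + 7·10 + 4·1 + 2·6 = 226 ≡ 6.
  S_1 = Σ v_i α_i r_i = 10·1·9 + 10·10·5 + 7·7·10 + 4·8·1 + 2·9·6 = 1220 ≡ 10.
  α_i^2 mod 11 = [1, 1, 5, 9, 4].
  S_2 = Σ v_i α_i^2 r_i = 10·1·9 + 10·1·5 + 7·5·10 + 4·9·1 + 2·4·6 = 574 ≡ 2.
  S = (6, 10, 2) ≠ 0, so r is not a codeword (an error is present).
Step 3: locate the error. For a single error e at position i, S_ℓ = v_i·e·α_i^ℓ, so α_err = S_1/S_0.
  S_0^{−1} = 6^{−1} = 2 (mod 11), so α_err = 10·2 = 20 ≡ 9 = α_5. Error position i = 5.
  Consistency check: S_2/S_1 = 2·10 = 20 ≡ 9 = α_err ✓ (single-error assumption holds).
Step 4: error magnitude e = S_0/v_5 = S_0·∏_{j≠5}(α_5 − α_j) = 6·6 = 36 ≡ 3 (mod 11).
Step 5: correct position 5: c_5 = r_5 − e = 6 − 3 ≡ 3 (mod 11). Hence c = [9, 5, 10, 1, 3].
  Check: interpolating c through the α_i gives m(x) = 7 + 2·x (degree < 2) with m(α_i) = c_i for every i, so c is indeed a codeword.


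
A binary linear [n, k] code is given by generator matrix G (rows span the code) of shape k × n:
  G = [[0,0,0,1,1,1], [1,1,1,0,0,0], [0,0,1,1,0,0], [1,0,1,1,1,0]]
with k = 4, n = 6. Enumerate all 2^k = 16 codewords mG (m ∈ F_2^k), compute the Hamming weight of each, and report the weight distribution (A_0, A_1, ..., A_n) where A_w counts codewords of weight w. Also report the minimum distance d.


Weight distribution: A_0 = 1, A_2 = 3, A_3 = 8, A_4 = 3, A_6 = 1. Minimum distance d = 2.

Enumerate all 2^4 = 16 messages m ∈ F_2^4.
For each, compute codeword c = mG in F_2^6, then tally its weight.
  m = 0000 → c = 000000, weight = 0.
  m = 1000 → c = 000111, weight = 3.
  m = 0100 → c = 111000, weight = 3.
  m = 1100 → c = 111111, weight = 6.
  m = 0010 → c = 001100, weight = 2.
  m = 1010 → c = 001011, weight = 3.
  m = 0110 → c = 110100, weight = 3.
  m = 1110 → c = 110011, weight = 4.
  m = 0001 → c = 101110, weight = 4.
  m = 1001 → c = 101001, weight = 3.
  m = 0101 → c = 010110, weight = 3.
  m = 1101 → c = 010001, weight = 2.
  m = 0011 → c = 100010, weight = 2.
  m = 1011 → c = 100101, weight = 3.
  m = 0111 → c = 011010, weight = 3.
  m = 1111 → c = 011101, weight = 4.
Tally weights:
  weight 0: 1 codewords.
  weight 2: 3 codewords.
  weight 3: 8 codewords.
  weight 4: 3 codewords.
  weight 6: 1 codewords.
Minimum distance d = smallest w > 0 with A_w > 0 = 2.
Sanity: Σ A_w = 16 = 2^4 = 16 ✓.


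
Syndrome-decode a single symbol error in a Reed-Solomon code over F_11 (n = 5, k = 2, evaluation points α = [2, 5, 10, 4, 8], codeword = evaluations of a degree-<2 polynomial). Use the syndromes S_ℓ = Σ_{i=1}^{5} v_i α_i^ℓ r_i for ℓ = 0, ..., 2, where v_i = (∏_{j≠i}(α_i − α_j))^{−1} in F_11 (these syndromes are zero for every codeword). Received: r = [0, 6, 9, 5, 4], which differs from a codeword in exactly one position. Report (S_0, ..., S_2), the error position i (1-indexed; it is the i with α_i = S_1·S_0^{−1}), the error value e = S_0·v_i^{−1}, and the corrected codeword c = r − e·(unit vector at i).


S = (4, 9, 1), error at position 2, error magnitude e = 4, c = [0, 2, 9, 5, 4].

Step 1: column multipliers v_i = (∏_{j≠i}(α_i − α_j))^{−1} mod 11.
  i = 1 (α = 2): (2−5)(2−10)(2−4)(2−8) = (−3)·(−8)·(−2)·(−6) = 288 ≡ 2, so v_1 = 2^{−1} = 6 (mod 11).
  i = 2 (α = 5): (5−2)(5−10)(5−4)(5−8) = 3·(−5)·1·(−3) = 45 ≡ 1, so v_2 = 1^{−1} = 1 (mod 11).
  i = 3 (α = 10): (10−2)(10−5)(10−4)(10−8) = 8·5·6·2 = 480 ≡ 7, so v_3 = 7^{−1} = 8 (mod 11).
  i = 4 (α = 4): (4−2)(4−5)(4−10)(4−8) = 2·(−1)·(−6)·(−4) = −48 ≡ 7, so v_4 = 7^{−1} = 8 (mod 11).
  i = 5 (α = 8): (8−2)(8−5)(8−10)(8−4) = 6·3·(−2)·4 = −144 ≡ 10, so v_5 = 10^{−1} = 10 (mod 11).
  v = [6, 1, 8, 8, 10].
Step 2: syndromes of r = [0, 6, 9, 5, 4] (all sums mod 11).
  S_0 = Σ v_i r_i = 6·0 + 1·6 + 8·9 + 8·5 + 10·4 = 158 ≡ 4.
  S_1 = Σ v_i α_i r_i = 6·2·0 + 1·5·6 + 8·10·9 + 8·4·5 + 10·8·4 = 1230 ≡ 9.
  α_i^2 mod 11 = [4, 3, 1, 5, 9].
  S_2 = Σ v_i α_i^2 r_i = 6·4·0 + 1·3·6 + 8·1·9 + 8·5·5 + 10·9·4 = 650 ≡ 1.
  S = (4, 9, 1) ≠ 0, so r is not a codeword (an error is present).
Step 3: locate the error. For a single error e at position i, S_ℓ = v_i·e·α_i^ℓ, so α_err = S_1/S_0.
  S_0^{−1} = 4^{−1} = 3 (mod 11), so α_err = 9·3 = 27 ≡ 5 = α_2. Error position i = 2.
  Consistency check: S_2/S_1 = 1·5 = 5 ≡ 5 = α_err ✓ (single-error assumption holds).
Step 4: error magnitude e = S_0/v_2 = S_0·∏_{j≠2}(α_2 − α_j) = 4·1 = 4 ≡ 4 (mod 11).
Step 5: correct position 2: c_2 = r_2 − e = 6 − 4 ≡ 2 (mod 11). Hence c = [0, 2, 9, 5, 4].
  Check: interpolating c through the α_i gives m(x) = 6 + 8·x (degree < 2) with m(α_i) = c_i for every i, so c is indeed a codeword.


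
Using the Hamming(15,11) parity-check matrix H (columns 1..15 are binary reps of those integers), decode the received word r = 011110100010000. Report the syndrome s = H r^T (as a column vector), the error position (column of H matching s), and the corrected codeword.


s = (1, 1, 0, 0)^T, error position = 12, corrected codeword c = 011110100011000

Compute s = H r^T mod 2 one row at a time:
  s_1 = 0 + 0 + 0 + 1 + 0 + 0 + 0 + 0 = 1 ≡ 1 (mod 2).
  s_2 = 1 + 1 + 0 + 1 + 0 + 0 + 0 + 0 = 3 ≡ 1 (mod 2).
  s_3 = 1 + 1 + 0 + 1 + 0 + 1 + 0 + 0 = 4 ≡ 0 (mod 2).
  s_4 = 0 + 1 + 1 + 1 + 0 + 1 + 0 + 0 = 4 ≡ 0 (mod 2).
s = (1, 1, 0, 0)^T — this equals column 12 of H (binary 1100), so error is at position 12.
Correct: flip bit 12 of r = 011110100010000 to get c = 011110100011000.


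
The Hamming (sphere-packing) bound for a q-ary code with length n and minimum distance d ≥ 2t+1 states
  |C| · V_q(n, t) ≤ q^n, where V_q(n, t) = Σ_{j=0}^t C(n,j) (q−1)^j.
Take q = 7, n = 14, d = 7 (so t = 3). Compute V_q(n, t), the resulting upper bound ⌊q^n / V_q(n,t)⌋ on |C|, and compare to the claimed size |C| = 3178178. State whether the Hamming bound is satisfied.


V_q(n, t) = 81985, q^n = 678223072849, Hamming bound = 8272526, |C| = 3178178 ≤ bound (satisfied).

Step 1: Compute V_q(n, t) = Σ_{j=0}^3 C(n, j) (q−1)^j.
  j = 0: C(14,0)·(6)^0 = 1·1 = 1.
  j = 1: C(14,1)·(6)^1 = 14·6 = 84.
  j = 2: C(14,2)·(6)^2 = 91·36 = 3276.
  j = 3: C(14,3)·(6)^3 = 364·216 = 78624.
  V_q(n, t) = 1 + 84 + 3276 + 78624 = 81985.
Step 2: q^n = 7^14 = 678223072849.
Step 3: Hamming bound ⌊q^n / V_q(n,t)⌋ = ⌊678223072849/81985⌋ = 8272526.
Step 4: Compare |C| = 3178178 to 8272526: satisfied.
The claimed |C| lies below the Hamming bound.


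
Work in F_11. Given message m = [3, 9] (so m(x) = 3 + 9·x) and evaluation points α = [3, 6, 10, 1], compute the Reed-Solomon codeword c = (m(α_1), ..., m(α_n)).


c = [8, 2, 5, 1]

Message polynomial: m(x) = 3 + 9·x (mod 11).
For each evaluation point α_i, compute m(α_i) mod 11:
  α_1 = 3: Horner steps 9 → 8, so m(3) = 8.
  α_2 = 6: Horner steps 9 → 2, so m(6) = 2.
  α_3 = 10: Horner steps 9 → 5, so m(10) = 5.
  α_4 = 1: Horner steps 9 → 1, so m(1) = 1.
Codeword c = [8, 2, 5, 1] ∈ F_11^4.


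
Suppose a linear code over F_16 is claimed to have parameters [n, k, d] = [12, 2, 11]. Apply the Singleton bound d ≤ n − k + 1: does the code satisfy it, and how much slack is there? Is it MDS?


Singleton RHS = n − k + 1 = 11, slack = 0, bound satisfied, MDS.

Singleton bound: d ≤ n − k + 1.
Here n = 12, k = 2, so n − k + 1 = 11.
Given d = 11, check d ≤ 11: YES.
Slack = (n − k + 1) − d = 0.
The code is MDS (slack = 0).
Description: the claimed parameters are [12, 2, 11]_16; such a code would be MDS (meets Singleton bound).


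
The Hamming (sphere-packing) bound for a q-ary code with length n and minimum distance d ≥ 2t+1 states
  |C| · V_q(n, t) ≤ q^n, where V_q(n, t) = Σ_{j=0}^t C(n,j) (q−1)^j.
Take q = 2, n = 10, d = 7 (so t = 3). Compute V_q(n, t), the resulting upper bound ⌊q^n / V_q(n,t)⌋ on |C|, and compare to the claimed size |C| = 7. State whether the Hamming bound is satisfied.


V_q(n, t) = 176, q^n = 1024, Hamming bound = 5, |C| = 7 > bound (violated).

Step 1: Compute V_q(n, t) = Σ_{j=0}^3 C(n, j) (q−1)^j.
  j = 0: C(10,0)·(1)^0 = 1·1 = 1.
  j = 1: C(10,1)·(1)^1 = 10·1 = 10.
  j = 2: C(10,2)·(1)^2 = 45·1 = 45.
  j = 3: C(10,3)·(1)^3 = 120·1 = 120.
  V_q(n, t) = 1 + 10 + 45 + 120 = 176.
Step 2: q^n = 2^10 = 1024.
Step 3: Hamming bound ⌊q^n / V_q(n,t)⌋ = ⌊1024/176⌋ = 5.
Step 4: Compare |C| = 7 to 5: violated.
The claimed |C| lies above the Hamming bound, so no 2-ary code of length 10 with d ≥ 7 can have 7 codewords.


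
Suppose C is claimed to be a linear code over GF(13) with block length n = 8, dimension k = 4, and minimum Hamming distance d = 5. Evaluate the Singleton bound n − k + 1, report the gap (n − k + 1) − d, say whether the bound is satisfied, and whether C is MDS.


Singleton RHS = n − k + 1 = 5, slack = 0, bound satisfied, MDS.

Singleton bound: d ≤ n − k + 1.
Here n = 8, k = 4, so n − k + 1 = 5.
Given d = 5, check d ≤ 5: YES.
Slack = (n − k + 1) − d = 0.
The code is MDS (slack = 0).
Description: the claimed parameters are [8, 4, 5]_13; such a code would be MDS (meets Singleton bound).


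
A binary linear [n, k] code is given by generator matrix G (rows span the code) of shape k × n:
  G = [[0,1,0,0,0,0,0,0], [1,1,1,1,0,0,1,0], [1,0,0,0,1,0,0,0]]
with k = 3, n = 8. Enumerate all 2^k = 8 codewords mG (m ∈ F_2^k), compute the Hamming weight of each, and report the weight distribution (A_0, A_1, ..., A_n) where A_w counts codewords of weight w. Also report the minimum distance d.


Weight distribution: A_0 = 1, A_1 = 1, A_2 = 1, A_3 = 1, A_4 = 2, A_5 = 2. Minimum distance d = 1.

Enumerate all 2^3 = 8 messages m ∈ F_2^3.
For each, compute codeword c = mG in F_2^8, then tally its weight.
  m = 000 → c = 00000000, weight = 0.
  m = 100 → c = 01000000, weight = 1.
  m = 010 → c = 11110010, weight = 5.
  m = 110 → c = 10110010, weight = 4.
  m = 001 → c = 10001000, weight = 2.
  m = 101 → c = 11001000, weight = 3.
  m = 011 → c = 01111010, weight = 5.
  m = 111 → c = 00111010, weight = 4.
Tally weights:
  weight 0: 1 codewords.
  weight 1: 1 codewords.
  weight 2: 1 codewords.
  weight 3: 1 codewords.
  weight 4: 2 codewords.
  weight 5: 2 codewords.
Minimum distance d = smallest w > 0 with A_w > 0 = 1.
Sanity: Σ A_w = 8 = 2^3 = 8 ✓.


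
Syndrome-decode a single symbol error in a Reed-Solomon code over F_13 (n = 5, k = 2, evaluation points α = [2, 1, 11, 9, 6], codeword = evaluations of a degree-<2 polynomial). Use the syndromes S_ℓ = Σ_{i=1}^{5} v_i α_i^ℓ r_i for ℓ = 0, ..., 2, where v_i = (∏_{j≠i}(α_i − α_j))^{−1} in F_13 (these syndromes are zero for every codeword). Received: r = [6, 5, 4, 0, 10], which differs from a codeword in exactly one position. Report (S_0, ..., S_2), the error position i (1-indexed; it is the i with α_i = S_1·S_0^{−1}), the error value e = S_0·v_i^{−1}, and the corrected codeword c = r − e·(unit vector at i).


S = (5, 3, 7), error at position 3, error magnitude e = 2, c = [6, 5, 2, 0, 10].

Step 1: column multipliers v_i = (∏_{j≠i}(α_i − α_j))^{−1} mod 13.
  i = 1 (α = 2): (2−1)(2−11)(2−9)(2−6) = 1·(−9)·(−7)·(−4) = −252 ≡ 8, so v_1 = 8^{−1} = 5 (mod 13).
  i = 2 (α = 1): (1−2)(1−11)(1−9)(1−6) = (−1)·(−10)·(−8)·(−5) = 400 ≡ 10, so v_2 = 10^{−1} = 4 (mod 13).
  i = 3 (α = 11): (11−2)(11−1)(11−9)(11−6) = 9·10·2·5 = 900 ≡ 3, so v_3 = 3^{−1} = 9 (mod 13).
  i = 4 (α = 9): (9−2)(9−1)(9−11)(9−6) = 7·8·(−2)·3 = −336 ≡ 2, so v_4 = 2^{−1} = 7 (mod 13).
  i = 5 (α = 6): (6−2)(6−1)(6−11)(6−9) = 4·5·(−5)·(−3) = 300 ≡ 1, so v_5 = 1^{−1} = 1 (mod 13).
  v = [5, 4, 9, 7, 1].
Step 2: syndromes of r = [6, 5, 4, 0, 10] (all sums mod 13).
  S_0 = Σ v_i r_i = 5·6 + 4·5 + 9·4 + 7·0 + 1·10 = 96 ≡ 5.
  S_1 = Σ v_i α_i r_i = 5·2·6 + 4·1·5 + 9·11·4 + 7·9·0 + 1·6·10 = 536 ≡ 3.
  α_i^2 mod 13 = [4, 1, 4, 3, 10].
  S_2 = Σ v_i α_i^2 r_i = 5·4·6 + 4·1·5 + 9·4·4 + 7·3·0 + 1·10·10 = 384 ≡ 7.
  S = (5, 3, 7) ≠ 0, so r is not a codeword (an error is present).
Step 3: locate the error. For a single error e at position i, S_ℓ = v_i·e·α_i^ℓ, so α_err = S_1/S_0.
  S_0^{−1} = 5^{−1} = 8 (mod 13), so α_err = 3·8 = 24 ≡ 11 = α_3. Error position i = 3.
  Consistency check: S_2/S_1 = 7·9 = 63 ≡ 11 = α_err ✓ (single-error assumption holds).
Step 4: error magnitude e = S_0/v_3 = S_0·∏_{j≠3}(α_3 − α_j) = 5·3 = 15 ≡ 2 (mod 13).
Step 5: correct position 3: c_3 = r_3 − e = 4 − 2 ≡ 2 (mod 13). Hence c = [6, 5, 2, 0, 10].
  Check: interpolating c through the α_i gives m(x) = 4 + 1·x (degree < 2) with m(α_i) = c_i for every i, so c is indeed a codeword.


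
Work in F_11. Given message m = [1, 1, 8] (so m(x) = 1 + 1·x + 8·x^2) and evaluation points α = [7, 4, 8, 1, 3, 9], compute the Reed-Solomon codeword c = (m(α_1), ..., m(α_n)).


c = [4, 1, 4, 10, 10, 9]

Message polynomial: m(x) = 1 + 1·x + 8·x^2 (mod 11).
For each evaluation point α_i, compute m(α_i) mod 11:
  α_1 = 7: Horner steps 8 → 2 → 4, so m(7) = 4.
  α_2 = 4: Horner steps 8 → 0 → 1, so m(4) = 1.
  α_3 = 8: Horner steps 8 → 10 → 4, so m(8) = 4.
  α_4 = 1: Horner steps 8 → 9 → 10, so m(1) = 10.
  α_5 = 3: Horner steps 8 → 3 → 10, so m(3) = 10.
  α_6 = 9: Horner steps 8 → 7 → 9, so m(9) = 9.
Codeword c = [4, 1, 4, 10, 10, 9] ∈ F_11^6.


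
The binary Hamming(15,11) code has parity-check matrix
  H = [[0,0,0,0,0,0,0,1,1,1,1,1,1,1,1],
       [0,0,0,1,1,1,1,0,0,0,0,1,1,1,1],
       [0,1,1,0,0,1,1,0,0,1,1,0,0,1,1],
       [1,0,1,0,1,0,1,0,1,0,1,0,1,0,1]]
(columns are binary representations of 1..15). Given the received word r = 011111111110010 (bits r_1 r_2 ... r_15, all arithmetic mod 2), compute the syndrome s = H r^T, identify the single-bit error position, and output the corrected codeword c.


s = (1, 1, 1, 1)^T, error position = 15, corrected codeword c = 011111111110011

Compute s = H r^T mod 2 one row at a time:
  s_1 = 1 + 1 + 1 + 1 + 0 + 0 + 1 + 0 = 5 ≡ 1 (mod 2).
  s_2 = 1 + 1 + 1 + 1 + 0 + 0 + 1 + 0 = 5 ≡ 1 (mod 2).
  s_3 = 1 + 1 + 1 + 1 + 1 + 1 + 1 + 0 = 7 ≡ 1 (mod 2).
  s_4 = 0 + 1 + 1 + 1 + 1 + 1 + 0 + 0 = 5 ≡ 1 (mod 2).
s = (1, 1, 1, 1)^T — this equals column 15 of H (binary 1111), so error is at position 15.
Correct: flip bit 15 of r = 011111111110010 to get c = 011111111110011.


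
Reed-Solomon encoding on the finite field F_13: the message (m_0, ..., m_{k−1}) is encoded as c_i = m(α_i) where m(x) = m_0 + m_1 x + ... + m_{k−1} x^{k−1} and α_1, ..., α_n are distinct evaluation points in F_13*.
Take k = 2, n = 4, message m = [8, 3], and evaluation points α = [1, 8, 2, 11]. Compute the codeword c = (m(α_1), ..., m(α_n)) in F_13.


c = [11, 6, 1, 2]

Message polynomial: m(x) = 8 + 3·x (mod 13).
For each evaluation point α_i, compute m(α_i) mod 13:
  α_1 = 1: Horner steps 3 → 11, so m(1) = 11.
  α_2 = 8: Horner steps 3 → 6, so m(8) = 6.
  α_3 = 2: Horner steps 3 → 1, so m(2) = 1.
  α_4 = 11: Horner steps 3 → 2, so m(11) = 2.
Codeword c = [11, 6, 1, 2] ∈ F_13^4.


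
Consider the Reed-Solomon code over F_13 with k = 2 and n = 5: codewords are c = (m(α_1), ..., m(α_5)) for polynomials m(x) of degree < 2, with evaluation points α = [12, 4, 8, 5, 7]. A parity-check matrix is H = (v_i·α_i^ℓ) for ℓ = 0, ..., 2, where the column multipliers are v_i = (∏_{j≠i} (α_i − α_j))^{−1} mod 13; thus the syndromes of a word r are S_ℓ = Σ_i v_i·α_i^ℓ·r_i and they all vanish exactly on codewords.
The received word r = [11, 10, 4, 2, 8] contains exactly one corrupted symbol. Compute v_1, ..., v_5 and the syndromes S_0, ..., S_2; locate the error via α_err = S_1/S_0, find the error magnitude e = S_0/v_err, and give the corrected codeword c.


S = (12, 6, 3), error at position 5, error magnitude e = 9, c = [11, 10, 4, 2, 12].

Step 1: column multipliers v_i = (∏_{j≠i}(α_i − α_j))^{−1} mod 13.
  i = 1 (α = 12): (12−4)(12−8)(12−5)(12−7) = 8·4·7·5 = 1120 ≡ 2, so v_1 = 2^{−1} = 7 (mod 13).
  i = 2 (α = 4): (4−12)(4−8)(4−5)(4−7) = (−8)·(−4)·(−1)·(−3) = 96 ≡ 5, so v_2 = 5^{−1} = 8 (mod 13).
  i = 3 (α = 8): (8−12)(8−4)(8−5)(8−7) = (−4)·4·3·1 = −48 ≡ 4, so v_3 = 4^{−1} = 10 (mod 13).
  i = 4 (α = 5): (5−12)(5−4)(5−8)(5−7) = (−7)·1·(−3)·(−2) = −42 ≡ 10, so v_4 = 10^{−1} = 4 (mod 13).
  i = 5 (α = 7): (7−12)(7−4)(7−8)(7−5) = (−5)·3·(−1)·2 = 30 ≡ 4, so v_5 = 4^{−1} = 10 (mod 13).
  v = [7, 8, 10, 4, 10].
Step 2: syndromes of r = [11, 10, 4, 2, 8] (all sums mod 13).
  S_0 = Σ v_i r_i = 7·11 + 8·10 + 10·4 + 4·2 + 10·8 = 285 ≡ 12.
  S_1 = Σ v_i α_i r_i = 7·12·11 + 8·4·10 + 10·8·4 + 4·5·2 + 10·7·8 = 2164 ≡ 6.
  α_i^2 mod 13 = [1, 3, 12, 12, 10].
  S_2 = Σ v_i α_i^2 r_i = 7·1·11 + 8·3·10 + 10·12·4 + 4·12·2 + 10·10·8 = 1693 ≡ 3.
  S = (12, 6, 3) ≠ 0, so r is not a codeword (an error is present).
Step 3: locate the error. For a single error e at position i, S_ℓ = v_i·e·α_i^ℓ, so α_err = S_1/S_0.
  S_0^{−1} = 12^{−1} = 12 (mod 13), so α_err = 6·12 = 72 ≡ 7 = α_5. Error position i = 5.
  Consistency check: S_2/S_1 = 3·11 = 33 ≡ 7 = α_err ✓ (single-error assumption holds).
Step 4: error magnitude e = S_0/v_5 = S_0·∏_{j≠5}(α_5 − α_j) = 12·4 = 48 ≡ 9 (mod 13).
Step 5: correct position 5: c_5 = r_5 − e = 8 − 9 ≡ 12 (mod 13). Hence c = [11, 10, 4, 2, 12].
  Check: interpolating c through the α_i gives m(x) = 3 + 5·x (degree < 2) with m(α_i) = c_i for every i, so c is indeed a codeword.


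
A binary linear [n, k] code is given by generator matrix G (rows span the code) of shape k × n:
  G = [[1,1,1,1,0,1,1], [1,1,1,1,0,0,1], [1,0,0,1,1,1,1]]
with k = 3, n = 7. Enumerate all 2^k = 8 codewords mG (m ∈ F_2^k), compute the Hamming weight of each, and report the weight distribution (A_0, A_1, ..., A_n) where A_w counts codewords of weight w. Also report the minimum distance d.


Weight distribution: A_0 = 1, A_1 = 1, A_3 = 1, A_4 = 2, A_5 = 2, A_6 = 1. Minimum distance d = 1.

Enumerate all 2^3 = 8 messages m ∈ F_2^3.
For each, compute codeword c = mG in F_2^7, then tally its weight.
  m = 000 → c = 0000000, weight = 0.
  m = 100 → c = 1111011, weight = 6.
  m = 010 → c = 1111001, weight = 5.
  m = 110 → c = 0000010, weight = 1.
  m = 001 → c = 1001111, weight = 5.
  m = 101 → c = 0110100, weight = 3.
  m = 011 → c = 0110110, weight = 4.
  m = 111 → c = 1001101, weight = 4.
Tally weights:
  weight 0: 1 codewords.
  weight 1: 1 codewords.
  weight 3: 1 codewords.
  weight 4: 2 codewords.
  weight 5: 2 codewords.
  weight 6: 1 codewords.
Minimum distance d = smallest w > 0 with A_w > 0 = 1.
Sanity: Σ A_w = 8 = 2^3 = 8 ✓.
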